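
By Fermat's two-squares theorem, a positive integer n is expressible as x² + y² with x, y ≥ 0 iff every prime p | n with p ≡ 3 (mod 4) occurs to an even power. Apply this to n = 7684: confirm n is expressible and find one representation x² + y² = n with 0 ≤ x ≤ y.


Step 1: Factor n = 7684 = 2^2 · 17 · 113.
Step 2: Check the mod-4 condition on each prime factor: 2 = 2 (special); 17 ≡ 1 (mod 4), exponent 1; 113 ≡ 1 (mod 4), exponent 1.
All primes ≡ 3 (mod 4) appear to even exponent (or don't appear), so by the two-squares theorem n IS expressible as a sum of two squares.
Step 3: Build a representation. Group n = k² · m with k = 2 and m = 17 · 113 = 1921 (a product of primes ≡ 1 (mod 4)); a representation of m scales to one of n via (k·x)² + (k·y)² = k²(x² + y²). Each prime p ≡ 1 (mod 4) is itself a sum of two squares; find a² by testing p − a² for a perfect square:
  17: 17 − 1² = 16 = 4² ⇒ 17 = 1² + 4².
  113: 113 − 1² = 112, 113 − 2² = 109, 113 − 3² = 104, 113 − 4² = 97, 113 − 5² = 88, 113 − 6² = 77, 113 − 7² = 64 = 8² ⇒ 113 = 7² + 8².
  Combine using the Brahmagupta–Fibonacci identity (a² + b²)(c² + d²) = (ac − bd)² + (ad + bc)² = (ac + bd)² + (ad − bc)²:
  17 · 113 = 1921: from (1² + 4²)(7² + 8²), take (1·7 − 4·8, 1·8 + 4·7) = (7 − 32, 8 + 28) = (-25, 36); dropping signs (only squares matter) gives (25, 36); check 25² + 36² = 625 + 1296 = 1921 ✓.
  Scale by k = 2: (2·25, 2·36) = (50, 72).
Step 4: Order so x ≤ y and verify: 50² + 72² = 2500 + 5184 = 7684 = n. ✓

n = 7684 = 50² + 72² (one valid representation with x ≤ y).


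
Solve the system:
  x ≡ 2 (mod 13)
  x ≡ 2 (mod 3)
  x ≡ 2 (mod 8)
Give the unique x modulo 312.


Moduli 13, 3, 8 are pairwise coprime; by CRT there is a unique solution modulo M = 13 · 3 · 8 = 312.
Solve pairwise, accumulating the modulus:
  Start with x ≡ 2 (mod 13).
  Combine with x ≡ 2 (mod 3): since gcd(13, 3) = 1, we get a unique residue mod 39.
    Write x = 2 + 13·t and substitute into x ≡ 2 (mod 3): 13·t ≡ 2 − 2 = 0 (mod 3).
    Reduce coefficients mod 3: 1·t ≡ 0 (mod 3).
    So t ≡ 0 (mod 3).
    Then x = 2 + 13·0 = 2, valid modulo lcm(13, 3) = 39: x ≡ 2 (mod 39).
  Combine with x ≡ 2 (mod 8): since gcd(39, 8) = 1, we get a unique residue mod 312.
    Write x = 2 + 39·t and substitute into x ≡ 2 (mod 8): 39·t ≡ 2 − 2 = 0 (mod 8).
    Reduce coefficients mod 8: 7·t ≡ 0 (mod 8).
    The inverse of 7 mod 8 is 7 (since 7·7 = 49 = 6·8 + 1), so t ≡ 7·0 = 0 ≡ 0 (mod 8).
    Then x = 2 + 39·0 = 2, valid modulo lcm(39, 8) = 312: x ≡ 2 (mod 312).
Verify: 2 mod 13 = 2 ✓, 2 mod 3 = 2 ✓, 2 mod 8 = 2 ✓.

x ≡ 2 (mod 312).


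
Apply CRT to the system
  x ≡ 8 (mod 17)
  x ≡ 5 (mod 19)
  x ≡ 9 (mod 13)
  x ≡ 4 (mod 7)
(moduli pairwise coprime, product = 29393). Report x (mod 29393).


Product of moduli M = 17 · 19 · 13 · 7 = 29393.
Merge one congruence at a time:
  Start: x ≡ 8 (mod 17).
  Combine with x ≡ 5 (mod 19); new modulus lcm = 323.
    Write x = 8 + 17·t and substitute into x ≡ 5 (mod 19): 17·t ≡ 5 − 8 = -3 (mod 19).
    Reduce coefficients mod 19: 17·t ≡ 16 (mod 19).
    The inverse of 17 mod 19 is 9 (since 17·9 = 153 = 8·19 + 1), so t ≡ 9·16 = 144 ≡ 11 (mod 19).
    Then x = 8 + 17·11 = 195, valid modulo lcm(17, 19) = 323: x ≡ 195 (mod 323).
  Combine with x ≡ 9 (mod 13); new modulus lcm = 4199.
    Write x = 195 + 323·t and substitute into x ≡ 9 (mod 13): 323·t ≡ 9 − 195 = -186 (mod 13).
    Reduce coefficients mod 13: 11·t ≡ 9 (mod 13).
    The inverse of 11 mod 13 is 6 (since 11·6 = 66 = 5·13 + 1), so t ≡ 6·9 = 54 ≡ 2 (mod 13).
    Then x = 195 + 323·2 = 841, valid modulo lcm(323, 13) = 4199: x ≡ 841 (mod 4199).
  Combine with x ≡ 4 (mod 7); new modulus lcm = 29393.
    Write x = 841 + 4199·t and substitute into x ≡ 4 (mod 7): 4199·t ≡ 4 − 841 = -837 (mod 7).
    Reduce coefficients mod 7: 6·t ≡ 3 (mod 7).
    The inverse of 6 mod 7 is 6 (since 6·6 = 36 = 5·7 + 1), so t ≡ 6·3 = 18 ≡ 4 (mod 7).
    Then x = 841 + 4199·4 = 17637, valid modulo lcm(4199, 7) = 29393: x ≡ 17637 (mod 29393).
Verify against each original: 17637 mod 17 = 8, 17637 mod 19 = 5, 17637 mod 13 = 9, 17637 mod 7 = 4.

x ≡ 17637 (mod 29393).


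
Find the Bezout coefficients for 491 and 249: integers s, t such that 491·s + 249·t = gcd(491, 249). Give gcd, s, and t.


Euclidean algorithm on (491, 249) — divide until remainder is 0:
  491 = 1 · 249 + 242
  249 = 1 · 242 + 7
  242 = 34 · 7 + 4
  7 = 1 · 4 + 3
  4 = 1 · 3 + 1
  3 = 3 · 1 + 0
gcd(491, 249) = 1.
Track Bezout coefficients alongside the remainders: start with r₀ = 491 = a·1 + b·0 (s = 1, t = 0) and r₁ = 249 = a·0 + b·1 (s = 0, t = 1); each new remainder r_{k+1} = r_{k-1} − q_k·r_k inherits s_{k+1} = s_{k-1} − q_k·s_k, t_{k+1} = t_{k-1} − q_k·t_k, so r_k = a·s_k + b·t_k at every step:
  q = 1: r = 242, s = 1 − 1·0 = 1, t = 0 − 1·1 = -1  (check: 491·1 + 249·(-1) = 242)
  q = 1: r = 7, s = 0 − 1·1 = -1, t = 1 − 1·(-1) = 2  (check: 491·(-1) + 249·2 = 7)
  q = 34: r = 4, s = 1 − 34·(-1) = 35, t = -1 − 34·2 = -69  (check: 491·35 + 249·(-69) = 4)
  q = 1: r = 3, s = -1 − 1·35 = -36, t = 2 − 1·(-69) = 71  (check: 491·(-36) + 249·71 = 3)
  q = 1: r = 1, s = 35 − 1·(-36) = 71, t = -69 − 1·71 = -140  (check: 491·71 + 249·(-140) = 1)
The row with r = 1 (the gcd) gives the Bezout coefficients s = 71, t = -140.
Result: 491 · (71) + 249 · (-140) = 1.

gcd(491, 249) = 1; s = 71, t = -140 (check: 491·71 + 249·(-140) = 1).


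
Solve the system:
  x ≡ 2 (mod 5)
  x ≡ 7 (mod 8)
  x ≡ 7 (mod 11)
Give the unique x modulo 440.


Moduli 5, 8, 11 are pairwise coprime; by CRT there is a unique solution modulo M = 5 · 8 · 11 = 440.
Solve pairwise, accumulating the modulus:
  Start with x ≡ 2 (mod 5).
  Combine with x ≡ 7 (mod 8): since gcd(5, 8) = 1, we get a unique residue mod 40.
    Write x = 2 + 5·t and substitute into x ≡ 7 (mod 8): 5·t ≡ 7 − 2 = 5 (mod 8).
    The inverse of 5 mod 8 is 5 (since 5·5 = 25 = 3·8 + 1), so t ≡ 5·5 = 25 ≡ 1 (mod 8).
    Then x = 2 + 5·1 = 7, valid modulo lcm(5, 8) = 40: x ≡ 7 (mod 40).
  Combine with x ≡ 7 (mod 11): since gcd(40, 11) = 1, we get a unique residue mod 440.
    Write x = 7 + 40·t and substitute into x ≡ 7 (mod 11): 40·t ≡ 7 − 7 = 0 (mod 11).
    Reduce coefficients mod 11: 7·t ≡ 0 (mod 11).
    The inverse of 7 mod 11 is 8 (since 7·8 = 56 = 5·11 + 1), so t ≡ 8·0 = 0 ≡ 0 (mod 11).
    Then x = 7 + 40·0 = 7, valid modulo lcm(40, 11) = 440: x ≡ 7 (mod 440).
Verify: 7 mod 5 = 2 ✓, 7 mod 8 = 7 ✓, 7 mod 11 = 7 ✓.

x ≡ 7 (mod 440).


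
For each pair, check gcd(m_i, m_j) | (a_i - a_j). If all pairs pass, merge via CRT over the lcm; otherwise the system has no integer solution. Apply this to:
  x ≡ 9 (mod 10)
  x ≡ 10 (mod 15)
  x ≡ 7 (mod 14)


Moduli 10, 15, 14 are not pairwise coprime, so CRT works modulo lcm(m_i) when all pairwise compatibility conditions hold.
Pairwise compatibility: gcd(m_i, m_j) must divide a_i - a_j for every pair.
Merge one congruence at a time:
  Start: x ≡ 9 (mod 10).
  Combine with x ≡ 10 (mod 15): gcd(10, 15) = 5, and 10 - 9 = 1 is NOT divisible by 5.
    ⇒ system is inconsistent (no integer solution).

No solution (the system is inconsistent).


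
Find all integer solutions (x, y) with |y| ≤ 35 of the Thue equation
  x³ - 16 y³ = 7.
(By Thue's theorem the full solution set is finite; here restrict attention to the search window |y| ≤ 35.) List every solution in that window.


The equation is x³ - 16y³ = 7. For fixed y, x³ = 16·y³ + 7, so a solution requires the RHS to be a perfect cube.
Strategy: iterate y from -35 to 35, compute RHS = 16·y³ + 7, and check whether it is a (positive or negative) perfect cube.
Check small values of y:
  y = 0: RHS = 7 is not a perfect cube.
  y = 1: RHS = 23 is not a perfect cube.
  y = -1: RHS = -9 is not a perfect cube.
  y = 2: RHS = 135 is not a perfect cube.
  y = -2: RHS = -121 is not a perfect cube.
  y = 3: RHS = 439 is not a perfect cube.
  y = -3: RHS = -425 is not a perfect cube.
Continuing the search up to |y| = 35 finds no solutions either.
No (x, y) in the scanned range satisfies the equation.

No integer solutions with |y| ≤ 35.


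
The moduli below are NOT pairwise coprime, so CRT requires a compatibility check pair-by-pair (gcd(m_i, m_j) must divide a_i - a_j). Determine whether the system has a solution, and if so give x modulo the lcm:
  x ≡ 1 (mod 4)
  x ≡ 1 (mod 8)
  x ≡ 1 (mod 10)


Moduli 4, 8, 10 are not pairwise coprime, so CRT works modulo lcm(m_i) when all pairwise compatibility conditions hold.
Pairwise compatibility: gcd(m_i, m_j) must divide a_i - a_j for every pair.
Merge one congruence at a time:
  Start: x ≡ 1 (mod 4).
  Combine with x ≡ 1 (mod 8): gcd(4, 8) = 4; 1 - 1 = 0, which IS divisible by 4, so compatible.
    Write x = 1 + 4·t and substitute into x ≡ 1 (mod 8): 4·t ≡ 1 − 1 = 0 (mod 8).
    Divide the congruence (and modulus) by g = 4: 1·t ≡ 0 (mod 2).
    So t ≡ 0 (mod 2).
    Then x = 1 + 4·0 = 1, valid modulo lcm(4, 8) = 8: x ≡ 1 (mod 8).
  Combine with x ≡ 1 (mod 10): gcd(8, 10) = 2; 1 - 1 = 0, which IS divisible by 2, so compatible.
    Write x = 1 + 8·t and substitute into x ≡ 1 (mod 10): 8·t ≡ 1 − 1 = 0 (mod 10).
    Divide the congruence (and modulus) by g = 2: 4·t ≡ 0 (mod 5).
    The inverse of 4 mod 5 is 4 (since 4·4 = 16 = 3·5 + 1), so t ≡ 4·0 = 0 ≡ 0 (mod 5).
    Then x = 1 + 8·0 = 1, valid modulo lcm(8, 10) = 40: x ≡ 1 (mod 40).
Verify: 1 mod 4 = 1, 1 mod 8 = 1, 1 mod 10 = 1.

x ≡ 1 (mod 40).


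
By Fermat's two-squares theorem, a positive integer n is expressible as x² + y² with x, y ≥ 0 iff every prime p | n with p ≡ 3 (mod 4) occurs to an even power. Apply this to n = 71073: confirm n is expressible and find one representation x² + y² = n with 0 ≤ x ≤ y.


Step 1: Factor n = 71073 = 3^2 · 53 · 149.
Step 2: Check the mod-4 condition on each prime factor: 3 ≡ 3 (mod 4), exponent 2 (must be even); 53 ≡ 1 (mod 4), exponent 1; 149 ≡ 1 (mod 4), exponent 1.
All primes ≡ 3 (mod 4) appear to even exponent (or don't appear), so by the two-squares theorem n IS expressible as a sum of two squares.
Step 3: Build a representation. Group n = k² · m with k = 3 and m = 53 · 149 = 7897 (a product of primes ≡ 1 (mod 4)); a representation of m scales to one of n via (k·x)² + (k·y)² = k²(x² + y²). Each prime p ≡ 1 (mod 4) is itself a sum of two squares; find a² by testing p − a² for a perfect square:
  53: 53 − 1² = 52, 53 − 2² = 49 = 7² ⇒ 53 = 2² + 7².
  149: 149 − 1² = 148, 149 − 2² = 145, 149 − 3² = 140, 149 − 4² = 133, 149 − 5² = 124, 149 − 6² = 113, 149 − 7² = 100 = 10² ⇒ 149 = 7² + 10².
  Combine using the Brahmagupta–Fibonacci identity (a² + b²)(c² + d²) = (ac − bd)² + (ad + bc)² = (ac + bd)² + (ad − bc)²:
  53 · 149 = 7897: from (2² + 7²)(7² + 10²), take (2·7 − 7·10, 2·10 + 7·7) = (14 − 70, 20 + 49) = (-56, 69); dropping signs (only squares matter) gives (56, 69); check 56² + 69² = 3136 + 4761 = 7897 ✓.
  Scale by k = 3: (3·56, 3·69) = (168, 207).
Step 4: Order so x ≤ y and verify: 168² + 207² = 28224 + 42849 = 71073 = n. ✓

n = 71073 = 168² + 207² (one valid representation with x ≤ y).


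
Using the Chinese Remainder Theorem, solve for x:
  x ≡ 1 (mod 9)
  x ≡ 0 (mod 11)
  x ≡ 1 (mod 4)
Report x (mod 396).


Moduli 9, 11, 4 are pairwise coprime; by CRT there is a unique solution modulo M = 9 · 11 · 4 = 396.
Solve pairwise, accumulating the modulus:
  Start with x ≡ 1 (mod 9).
  Combine with x ≡ 0 (mod 11): since gcd(9, 11) = 1, we get a unique residue mod 99.
    Write x = 1 + 9·t and substitute into x ≡ 0 (mod 11): 9·t ≡ 0 − 1 = -1 (mod 11).
    Reduce coefficients mod 11: 9·t ≡ 10 (mod 11).
    The inverse of 9 mod 11 is 5 (since 9·5 = 45 = 4·11 + 1), so t ≡ 5·10 = 50 ≡ 6 (mod 11).
    Then x = 1 + 9·6 = 55, valid modulo lcm(9, 11) = 99: x ≡ 55 (mod 99).
  Combine with x ≡ 1 (mod 4): since gcd(99, 4) = 1, we get a unique residue mod 396.
    Write x = 55 + 99·t and substitute into x ≡ 1 (mod 4): 99·t ≡ 1 − 55 = -54 (mod 4).
    Reduce coefficients mod 4: 3·t ≡ 2 (mod 4).
    The inverse of 3 mod 4 is 3 (since 3·3 = 9 = 2·4 + 1), so t ≡ 3·2 = 6 ≡ 2 (mod 4).
    Then x = 55 + 99·2 = 253, valid modulo lcm(99, 4) = 396: x ≡ 253 (mod 396).
Verify: 253 mod 9 = 1 ✓, 253 mod 11 = 0 ✓, 253 mod 4 = 1 ✓.

x ≡ 253 (mod 396).


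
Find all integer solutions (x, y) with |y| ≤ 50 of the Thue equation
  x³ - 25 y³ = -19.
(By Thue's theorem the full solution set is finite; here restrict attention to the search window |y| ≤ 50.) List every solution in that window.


The equation is x³ - 25y³ = -19. For fixed y, x³ = 25·y³ − 19, so a solution requires the RHS to be a perfect cube.
Strategy: iterate y from -50 to 50, compute RHS = 25·y³ − 19, and check whether it is a (positive or negative) perfect cube.
Check small values of y:
  y = 0: RHS = -19 is not a perfect cube.
  y = 1: RHS = 6 is not a perfect cube.
  y = -1: RHS = -44 is not a perfect cube.
  y = 2: RHS = 181 is not a perfect cube.
  y = -2: RHS = -219 is not a perfect cube.
  y = 3: RHS = 656 is not a perfect cube.
  y = -3: RHS = -694 is not a perfect cube.
Continuing the search up to |y| = 50 finds no solutions either.
No (x, y) in the scanned range satisfies the equation.

No integer solutions with |y| ≤ 50.


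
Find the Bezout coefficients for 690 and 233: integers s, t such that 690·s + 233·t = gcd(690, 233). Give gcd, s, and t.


Euclidean algorithm on (690, 233) — divide until remainder is 0:
  690 = 2 · 233 + 224
  233 = 1 · 224 + 9
  224 = 24 · 9 + 8
  9 = 1 · 8 + 1
  8 = 8 · 1 + 0
gcd(690, 233) = 1.
Track Bezout coefficients alongside the remainders: start with r₀ = 690 = a·1 + b·0 (s = 1, t = 0) and r₁ = 233 = a·0 + b·1 (s = 0, t = 1); each new remainder r_{k+1} = r_{k-1} − q_k·r_k inherits s_{k+1} = s_{k-1} − q_k·s_k, t_{k+1} = t_{k-1} − q_k·t_k, so r_k = a·s_k + b·t_k at every step:
  q = 2: r = 224, s = 1 − 2·0 = 1, t = 0 − 2·1 = -2  (check: 690·1 + 233·(-2) = 224)
  q = 1: r = 9, s = 0 − 1·1 = -1, t = 1 − 1·(-2) = 3  (check: 690·(-1) + 233·3 = 9)
  q = 24: r = 8, s = 1 − 24·(-1) = 25, t = -2 − 24·3 = -74  (check: 690·25 + 233·(-74) = 8)
  q = 1: r = 1, s = -1 − 1·25 = -26, t = 3 − 1·(-74) = 77  (check: 690·(-26) + 233·77 = 1)
The row with r = 1 (the gcd) gives the Bezout coefficients s = -26, t = 77.
Result: 690 · (-26) + 233 · (77) = 1.

gcd(690, 233) = 1; s = -26, t = 77 (check: 690·(-26) + 233·77 = 1).


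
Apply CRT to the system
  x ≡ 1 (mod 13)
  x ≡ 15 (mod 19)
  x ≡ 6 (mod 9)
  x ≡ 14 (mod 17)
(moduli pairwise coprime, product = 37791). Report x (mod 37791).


Product of moduli M = 13 · 19 · 9 · 17 = 37791.
Merge one congruence at a time:
  Start: x ≡ 1 (mod 13).
  Combine with x ≡ 15 (mod 19); new modulus lcm = 247.
    Write x = 1 + 13·t and substitute into x ≡ 15 (mod 19): 13·t ≡ 15 − 1 = 14 (mod 19).
    The inverse of 13 mod 19 is 3 (since 13·3 = 39 = 2·19 + 1), so t ≡ 3·14 = 42 ≡ 4 (mod 19).
    Then x = 1 + 13·4 = 53, valid modulo lcm(13, 19) = 247: x ≡ 53 (mod 247).
  Combine with x ≡ 6 (mod 9); new modulus lcm = 2223.
    Write x = 53 + 247·t and substitute into x ≡ 6 (mod 9): 247·t ≡ 6 − 53 = -47 (mod 9).
    Reduce coefficients mod 9: 4·t ≡ 7 (mod 9).
    The inverse of 4 mod 9 is 7 (since 4·7 = 28 = 3·9 + 1), so t ≡ 7·7 = 49 ≡ 4 (mod 9).
    Then x = 53 + 247·4 = 1041, valid modulo lcm(247, 9) = 2223: x ≡ 1041 (mod 2223).
  Combine with x ≡ 14 (mod 17); new modulus lcm = 37791.
    Write x = 1041 + 2223·t and substitute into x ≡ 14 (mod 17): 2223·t ≡ 14 − 1041 = -1027 (mod 17).
    Reduce coefficients mod 17: 13·t ≡ 10 (mod 17).
    The inverse of 13 mod 17 is 4 (since 13·4 = 52 = 3·17 + 1), so t ≡ 4·10 = 40 ≡ 6 (mod 17).
    Then x = 1041 + 2223·6 = 14379, valid modulo lcm(2223, 17) = 37791: x ≡ 14379 (mod 37791).
Verify against each original: 14379 mod 13 = 1, 14379 mod 19 = 15, 14379 mod 9 = 6, 14379 mod 17 = 14.

x ≡ 14379 (mod 37791).


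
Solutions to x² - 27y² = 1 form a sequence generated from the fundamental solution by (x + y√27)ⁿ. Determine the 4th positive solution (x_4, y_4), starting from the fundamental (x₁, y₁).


Step 1: Find the fundamental solution (x₁, y₁) of x² - 27y² = 1.
  Expand √27 as a continued fraction. a₀ = ⌊√27⌋ = 5; iterate m_{k+1} = d_k·a_k − m_k, d_{k+1} = (27 − m_{k+1}²)/d_k, a_{k+1} = ⌊(a₀ + m_{k+1})/d_{k+1}⌋ (starting m₀ = 0, d₀ = 1), with convergents p_k = a_k·p_{k-1} + p_{k-2}, q_k = a_k·q_{k-1} + q_{k-2} (p₋₁ = 1, q₋₁ = 0):
  k = 0: a₀ = 5; p₀/q₀ = 5/1; p₀² − 27·q₀² = 25 − 27 = -2.
  k = 1: m = 5, d = 2, a = ⌊(5 + 5)/2⌋ = 5; p/q = (5·5 + 1)/(5·1 + 0) = 26/5; p² − 27·q² = 676 − 675 = 1.
  The first convergent with p² − 27·q² = 1 gives the fundamental solution (x₁, y₁) = (26, 5).
Step 2: Apply the recurrence (x_{n+1}, y_{n+1}) = (x₁x_n + 27y₁y_n, x₁y_n + y₁x_n) repeatedly.
  From (x_1, y_1) = (26, 5): x_2 = 26·26 + 27·5·5 = 1351; y_2 = 26·5 + 5·26 = 260.
  From (x_2, y_2) = (1351, 260): x_3 = 26·1351 + 27·5·260 = 70226; y_3 = 26·260 + 5·1351 = 13515.
  From (x_3, y_3) = (70226, 13515): x_4 = 26·70226 + 27·5·13515 = 3650401; y_4 = 26·13515 + 5·70226 = 702520.
Step 3: Verify x_4² - 27·y_4² = 13325427460801 - 13325427460800 = 1 (should be 1). ✓

(x_1, y_1) = (26, 5); (x_4, y_4) = (3650401, 702520).


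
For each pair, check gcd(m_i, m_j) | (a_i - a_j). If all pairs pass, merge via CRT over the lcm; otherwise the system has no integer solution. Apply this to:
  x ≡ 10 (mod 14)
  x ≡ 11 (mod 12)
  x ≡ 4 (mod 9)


Moduli 14, 12, 9 are not pairwise coprime, so CRT works modulo lcm(m_i) when all pairwise compatibility conditions hold.
Pairwise compatibility: gcd(m_i, m_j) must divide a_i - a_j for every pair.
Merge one congruence at a time:
  Start: x ≡ 10 (mod 14).
  Combine with x ≡ 11 (mod 12): gcd(14, 12) = 2, and 11 - 10 = 1 is NOT divisible by 2.
    ⇒ system is inconsistent (no integer solution).

No solution (the system is inconsistent).


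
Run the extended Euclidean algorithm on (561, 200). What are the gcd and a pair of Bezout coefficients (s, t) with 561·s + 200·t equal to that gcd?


Euclidean algorithm on (561, 200) — divide until remainder is 0:
  561 = 2 · 200 + 161
  200 = 1 · 161 + 39
  161 = 4 · 39 + 5
  39 = 7 · 5 + 4
  5 = 1 · 4 + 1
  4 = 4 · 1 + 0
gcd(561, 200) = 1.
Track Bezout coefficients alongside the remainders: start with r₀ = 561 = a·1 + b·0 (s = 1, t = 0) and r₁ = 200 = a·0 + b·1 (s = 0, t = 1); each new remainder r_{k+1} = r_{k-1} − q_k·r_k inherits s_{k+1} = s_{k-1} − q_k·s_k, t_{k+1} = t_{k-1} − q_k·t_k, so r_k = a·s_k + b·t_k at every step:
  q = 2: r = 161, s = 1 − 2·0 = 1, t = 0 − 2·1 = -2  (check: 561·1 + 200·(-2) = 161)
  q = 1: r = 39, s = 0 − 1·1 = -1, t = 1 − 1·(-2) = 3  (check: 561·(-1) + 200·3 = 39)
  q = 4: r = 5, s = 1 − 4·(-1) = 5, t = -2 − 4·3 = -14  (check: 561·5 + 200·(-14) = 5)
  q = 7: r = 4, s = -1 − 7·5 = -36, t = 3 − 7·(-14) = 101  (check: 561·(-36) + 200·101 = 4)
  q = 1: r = 1, s = 5 − 1·(-36) = 41, t = -14 − 1·101 = -115  (check: 561·41 + 200·(-115) = 1)
The row with r = 1 (the gcd) gives the Bezout coefficients s = 41, t = -115.
Result: 561 · (41) + 200 · (-115) = 1.

gcd(561, 200) = 1; s = 41, t = -115 (check: 561·41 + 200·(-115) = 1).


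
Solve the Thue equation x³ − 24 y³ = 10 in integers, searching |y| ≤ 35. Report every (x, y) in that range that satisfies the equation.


The equation is x³ - 24y³ = 10. For fixed y, x³ = 24·y³ + 10, so a solution requires the RHS to be a perfect cube.
Strategy: iterate y from -35 to 35, compute RHS = 24·y³ + 10, and check whether it is a (positive or negative) perfect cube.
Check small values of y:
  y = 0: RHS = 10 is not a perfect cube.
  y = 1: RHS = 34 is not a perfect cube.
  y = -1: RHS = -14 is not a perfect cube.
  y = 2: RHS = 202 is not a perfect cube.
  y = -2: RHS = -182 is not a perfect cube.
  y = 3: RHS = 658 is not a perfect cube.
  y = -3: RHS = -638 is not a perfect cube.
Continuing the search up to |y| = 35 finds no solutions either.
No (x, y) in the scanned range satisfies the equation.

No integer solutions with |y| ≤ 35.


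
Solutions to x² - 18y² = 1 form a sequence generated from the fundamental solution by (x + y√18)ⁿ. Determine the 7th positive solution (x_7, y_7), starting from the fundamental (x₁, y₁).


Step 1: Find the fundamental solution (x₁, y₁) of x² - 18y² = 1.
  Expand √18 as a continued fraction. a₀ = ⌊√18⌋ = 4; iterate m_{k+1} = d_k·a_k − m_k, d_{k+1} = (18 − m_{k+1}²)/d_k, a_{k+1} = ⌊(a₀ + m_{k+1})/d_{k+1}⌋ (starting m₀ = 0, d₀ = 1), with convergents p_k = a_k·p_{k-1} + p_{k-2}, q_k = a_k·q_{k-1} + q_{k-2} (p₋₁ = 1, q₋₁ = 0):
  k = 0: a₀ = 4; p₀/q₀ = 4/1; p₀² − 18·q₀² = 16 − 18 = -2.
  k = 1: m = 4, d = 2, a = ⌊(4 + 4)/2⌋ = 4; p/q = (4·4 + 1)/(4·1 + 0) = 17/4; p² − 18·q² = 289 − 288 = 1.
  The first convergent with p² − 18·q² = 1 gives the fundamental solution (x₁, y₁) = (17, 4).
Step 2: Apply the recurrence (x_{n+1}, y_{n+1}) = (x₁x_n + 18y₁y_n, x₁y_n + y₁x_n) repeatedly.
  From (x_1, y_1) = (17, 4): x_2 = 17·17 + 18·4·4 = 577; y_2 = 17·4 + 4·17 = 136.
  From (x_2, y_2) = (577, 136): x_3 = 17·577 + 18·4·136 = 19601; y_3 = 17·136 + 4·577 = 4620.
  From (x_3, y_3) = (19601, 4620): x_4 = 17·19601 + 18·4·4620 = 665857; y_4 = 17·4620 + 4·19601 = 156944.
  From (x_4, y_4) = (665857, 156944): x_5 = 17·665857 + 18·4·156944 = 22619537; y_5 = 17·156944 + 4·665857 = 5331476.
  From (x_5, y_5) = (22619537, 5331476): x_6 = 17·22619537 + 18·4·5331476 = 768398401; y_6 = 17·5331476 + 4·22619537 = 181113240.
  From (x_6, y_6) = (768398401, 181113240): x_7 = 17·768398401 + 18·4·181113240 = 26102926097; y_7 = 17·181113240 + 4·768398401 = 6152518684.
Step 3: Verify x_7² - 18·y_7² = 681362750825443653409 - 681362750825443653408 = 1 (should be 1). ✓

(x_1, y_1) = (17, 4); (x_7, y_7) = (26102926097, 6152518684).


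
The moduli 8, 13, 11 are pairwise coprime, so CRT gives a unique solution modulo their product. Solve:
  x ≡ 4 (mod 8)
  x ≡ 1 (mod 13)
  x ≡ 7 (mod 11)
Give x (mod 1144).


Moduli 8, 13, 11 are pairwise coprime; by CRT there is a unique solution modulo M = 8 · 13 · 11 = 1144.
Solve pairwise, accumulating the modulus:
  Start with x ≡ 4 (mod 8).
  Combine with x ≡ 1 (mod 13): since gcd(8, 13) = 1, we get a unique residue mod 104.
    Write x = 4 + 8·t and substitute into x ≡ 1 (mod 13): 8·t ≡ 1 − 4 = -3 (mod 13).
    Reduce coefficients mod 13: 8·t ≡ 10 (mod 13).
    The inverse of 8 mod 13 is 5 (since 8·5 = 40 = 3·13 + 1), so t ≡ 5·10 = 50 ≡ 11 (mod 13).
    Then x = 4 + 8·11 = 92, valid modulo lcm(8, 13) = 104: x ≡ 92 (mod 104).
  Combine with x ≡ 7 (mod 11): since gcd(104, 11) = 1, we get a unique residue mod 1144.
    Write x = 92 + 104·t and substitute into x ≡ 7 (mod 11): 104·t ≡ 7 − 92 = -85 (mod 11).
    Reduce coefficients mod 11: 5·t ≡ 3 (mod 11).
    The inverse of 5 mod 11 is 9 (since 5·9 = 45 = 4·11 + 1), so t ≡ 9·3 = 27 ≡ 5 (mod 11).
    Then x = 92 + 104·5 = 612, valid modulo lcm(104, 11) = 1144: x ≡ 612 (mod 1144).
Verify: 612 mod 8 = 4 ✓, 612 mod 13 = 1 ✓, 612 mod 11 = 7 ✓.

x ≡ 612 (mod 1144).


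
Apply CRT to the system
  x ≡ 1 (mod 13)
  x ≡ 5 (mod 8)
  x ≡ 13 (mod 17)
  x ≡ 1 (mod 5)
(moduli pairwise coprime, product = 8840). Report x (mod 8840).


Product of moduli M = 13 · 8 · 17 · 5 = 8840.
Merge one congruence at a time:
  Start: x ≡ 1 (mod 13).
  Combine with x ≡ 5 (mod 8); new modulus lcm = 104.
    Write x = 1 + 13·t and substitute into x ≡ 5 (mod 8): 13·t ≡ 5 − 1 = 4 (mod 8).
    Reduce coefficients mod 8: 5·t ≡ 4 (mod 8).
    The inverse of 5 mod 8 is 5 (since 5·5 = 25 = 3·8 + 1), so t ≡ 5·4 = 20 ≡ 4 (mod 8).
    Then x = 1 + 13·4 = 53, valid modulo lcm(13, 8) = 104: x ≡ 53 (mod 104).
  Combine with x ≡ 13 (mod 17); new modulus lcm = 1768.
    Write x = 53 + 104·t and substitute into x ≡ 13 (mod 17): 104·t ≡ 13 − 53 = -40 (mod 17).
    Reduce coefficients mod 17: 2·t ≡ 11 (mod 17).
    The inverse of 2 mod 17 is 9 (since 2·9 = 18 = 1·17 + 1), so t ≡ 9·11 = 99 ≡ 14 (mod 17).
    Then x = 53 + 104·14 = 1509, valid modulo lcm(104, 17) = 1768: x ≡ 1509 (mod 1768).
  Combine with x ≡ 1 (mod 5); new modulus lcm = 8840.
    Write x = 1509 + 1768·t and substitute into x ≡ 1 (mod 5): 1768·t ≡ 1 − 1509 = -1508 (mod 5).
    Reduce coefficients mod 5: 3·t ≡ 2 (mod 5).
    The inverse of 3 mod 5 is 2 (since 3·2 = 6 = 1·5 + 1), so t ≡ 2·2 = 4 ≡ 4 (mod 5).
    Then x = 1509 + 1768·4 = 8581, valid modulo lcm(1768, 5) = 8840: x ≡ 8581 (mod 8840).
Verify against each original: 8581 mod 13 = 1, 8581 mod 8 = 5, 8581 mod 17 = 13, 8581 mod 5 = 1.

x ≡ 8581 (mod 8840).


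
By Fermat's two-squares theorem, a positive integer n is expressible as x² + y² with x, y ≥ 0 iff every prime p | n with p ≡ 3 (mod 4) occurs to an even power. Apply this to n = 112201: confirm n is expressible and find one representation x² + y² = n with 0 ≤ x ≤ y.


Step 1: Factor n = 112201 = 29 · 53 · 73.
Step 2: Check the mod-4 condition on each prime factor: 29 ≡ 1 (mod 4), exponent 1; 53 ≡ 1 (mod 4), exponent 1; 73 ≡ 1 (mod 4), exponent 1.
All primes ≡ 3 (mod 4) appear to even exponent (or don't appear), so by the two-squares theorem n IS expressible as a sum of two squares.
Step 3: Build a representation. Here n = 29 · 53 · 73 is a product of primes ≡ 1 (mod 4). Each prime p ≡ 1 (mod 4) is itself a sum of two squares; find a² by testing p − a² for a perfect square:
  29: 29 − 1² = 28, 29 − 2² = 25 = 5² ⇒ 29 = 2² + 5².
  53: 53 − 1² = 52, 53 − 2² = 49 = 7² ⇒ 53 = 2² + 7².
  73: 73 − 1² = 72, 73 − 2² = 69, 73 − 3² = 64 = 8² ⇒ 73 = 3² + 8².
  Combine using the Brahmagupta–Fibonacci identity (a² + b²)(c² + d²) = (ac − bd)² + (ad + bc)² = (ac + bd)² + (ad − bc)²:
  29 · 53 = 1537: from (2² + 5²)(2² + 7²), take (2·2 − 5·7, 2·7 + 5·2) = (4 − 35, 14 + 10) = (-31, 24); dropping signs (only squares matter) gives (31, 24); check 31² + 24² = 961 + 576 = 1537 ✓.
  1537 · 73 = 112201: from (31² + 24²)(3² + 8²), take (31·3 − 24·8, 31·8 + 24·3) = (93 − 192, 248 + 72) = (-99, 320); dropping signs (only squares matter) gives (99, 320); check 99² + 320² = 9801 + 102400 = 112201 ✓.
Step 4: Order so x ≤ y and verify: 99² + 320² = 9801 + 102400 = 112201 = n. ✓

n = 112201 = 99² + 320² (one valid representation with x ≤ y).


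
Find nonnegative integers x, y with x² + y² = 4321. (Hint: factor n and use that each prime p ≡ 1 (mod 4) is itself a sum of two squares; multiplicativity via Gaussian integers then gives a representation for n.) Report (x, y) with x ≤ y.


Step 1: Factor n = 4321 = 29 · 149.
Step 2: Check the mod-4 condition on each prime factor: 29 ≡ 1 (mod 4), exponent 1; 149 ≡ 1 (mod 4), exponent 1.
All primes ≡ 3 (mod 4) appear to even exponent (or don't appear), so by the two-squares theorem n IS expressible as a sum of two squares.
Step 3: Build a representation. Here n = 29 · 149 is a product of primes ≡ 1 (mod 4). Each prime p ≡ 1 (mod 4) is itself a sum of two squares; find a² by testing p − a² for a perfect square:
  29: 29 − 1² = 28, 29 − 2² = 25 = 5² ⇒ 29 = 2² + 5².
  149: 149 − 1² = 148, 149 − 2² = 145, 149 − 3² = 140, 149 − 4² = 133, 149 − 5² = 124, 149 − 6² = 113, 149 − 7² = 100 = 10² ⇒ 149 = 7² + 10².
  Combine using the Brahmagupta–Fibonacci identity (a² + b²)(c² + d²) = (ac − bd)² + (ad + bc)² = (ac + bd)² + (ad − bc)²:
  29 · 149 = 4321: from (2² + 5²)(7² + 10²), take (2·7 − 5·10, 2·10 + 5·7) = (14 − 50, 20 + 35) = (-36, 55); dropping signs (only squares matter) gives (36, 55); check 36² + 55² = 1296 + 3025 = 4321 ✓.
Step 4: Order so x ≤ y and verify: 36² + 55² = 1296 + 3025 = 4321 = n. ✓

n = 4321 = 36² + 55² (one valid representation with x ≤ y).


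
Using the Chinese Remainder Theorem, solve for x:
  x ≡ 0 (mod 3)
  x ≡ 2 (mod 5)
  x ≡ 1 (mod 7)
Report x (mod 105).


Moduli 3, 5, 7 are pairwise coprime; by CRT there is a unique solution modulo M = 3 · 5 · 7 = 105.
Solve pairwise, accumulating the modulus:
  Start with x ≡ 0 (mod 3).
  Combine with x ≡ 2 (mod 5): since gcd(3, 5) = 1, we get a unique residue mod 15.
    Write x = 0 + 3·t and substitute into x ≡ 2 (mod 5): 3·t ≡ 2 − 0 = 2 (mod 5).
    The inverse of 3 mod 5 is 2 (since 3·2 = 6 = 1·5 + 1), so t ≡ 2·2 = 4 ≡ 4 (mod 5).
    Then x = 0 + 3·4 = 12, valid modulo lcm(3, 5) = 15: x ≡ 12 (mod 15).
  Combine with x ≡ 1 (mod 7): since gcd(15, 7) = 1, we get a unique residue mod 105.
    Write x = 12 + 15·t and substitute into x ≡ 1 (mod 7): 15·t ≡ 1 − 12 = -11 (mod 7).
    Reduce coefficients mod 7: 1·t ≡ 3 (mod 7).
    So t ≡ 3 (mod 7).
    Then x = 12 + 15·3 = 57, valid modulo lcm(15, 7) = 105: x ≡ 57 (mod 105).
Verify: 57 mod 3 = 0 ✓, 57 mod 5 = 2 ✓, 57 mod 7 = 1 ✓.

x ≡ 57 (mod 105).


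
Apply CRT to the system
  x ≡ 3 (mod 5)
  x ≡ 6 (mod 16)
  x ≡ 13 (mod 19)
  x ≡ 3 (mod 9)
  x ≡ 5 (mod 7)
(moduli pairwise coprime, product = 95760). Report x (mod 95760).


Product of moduli M = 5 · 16 · 19 · 9 · 7 = 95760.
Merge one congruence at a time:
  Start: x ≡ 3 (mod 5).
  Combine with x ≡ 6 (mod 16); new modulus lcm = 80.
    Write x = 3 + 5·t and substitute into x ≡ 6 (mod 16): 5·t ≡ 6 − 3 = 3 (mod 16).
    The inverse of 5 mod 16 is 13 (since 5·13 = 65 = 4·16 + 1), so t ≡ 13·3 = 39 ≡ 7 (mod 16).
    Then x = 3 + 5·7 = 38, valid modulo lcm(5, 16) = 80: x ≡ 38 (mod 80).
  Combine with x ≡ 13 (mod 19); new modulus lcm = 1520.
    Write x = 38 + 80·t and substitute into x ≡ 13 (mod 19): 80·t ≡ 13 − 38 = -25 (mod 19).
    Reduce coefficients mod 19: 4·t ≡ 13 (mod 19).
    The inverse of 4 mod 19 is 5 (since 4·5 = 20 = 1·19 + 1), so t ≡ 5·13 = 65 ≡ 8 (mod 19).
    Then x = 38 + 80·8 = 678, valid modulo lcm(80, 19) = 1520: x ≡ 678 (mod 1520).
  Combine with x ≡ 3 (mod 9); new modulus lcm = 13680.
    Write x = 678 + 1520·t and substitute into x ≡ 3 (mod 9): 1520·t ≡ 3 − 678 = -675 (mod 9).
    Reduce coefficients mod 9: 8·t ≡ 0 (mod 9).
    The inverse of 8 mod 9 is 8 (since 8·8 = 64 = 7·9 + 1), so t ≡ 8·0 = 0 ≡ 0 (mod 9).
    Then x = 678 + 1520·0 = 678, valid modulo lcm(1520, 9) = 13680: x ≡ 678 (mod 13680).
  Combine with x ≡ 5 (mod 7); new modulus lcm = 95760.
    Write x = 678 + 13680·t and substitute into x ≡ 5 (mod 7): 13680·t ≡ 5 − 678 = -673 (mod 7).
    Reduce coefficients mod 7: 2·t ≡ 6 (mod 7).
    The inverse of 2 mod 7 is 4 (since 2·4 = 8 = 1·7 + 1), so t ≡ 4·6 = 24 ≡ 3 (mod 7).
    Then x = 678 + 13680·3 = 41718, valid modulo lcm(13680, 7) = 95760: x ≡ 41718 (mod 95760).
Verify against each original: 41718 mod 5 = 3, 41718 mod 16 = 6, 41718 mod 19 = 13, 41718 mod 9 = 3, 41718 mod 7 = 5.

x ≡ 41718 (mod 95760).


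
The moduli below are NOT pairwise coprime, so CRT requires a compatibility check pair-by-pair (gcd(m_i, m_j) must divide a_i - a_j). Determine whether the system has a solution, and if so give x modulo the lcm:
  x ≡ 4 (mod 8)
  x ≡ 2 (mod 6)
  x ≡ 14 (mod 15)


Moduli 8, 6, 15 are not pairwise coprime, so CRT works modulo lcm(m_i) when all pairwise compatibility conditions hold.
Pairwise compatibility: gcd(m_i, m_j) must divide a_i - a_j for every pair.
Merge one congruence at a time:
  Start: x ≡ 4 (mod 8).
  Combine with x ≡ 2 (mod 6): gcd(8, 6) = 2; 2 - 4 = -2, which IS divisible by 2, so compatible.
    Write x = 4 + 8·t and substitute into x ≡ 2 (mod 6): 8·t ≡ 2 − 4 = -2 (mod 6).
    Divide the congruence (and modulus) by g = 2: 4·t ≡ -1 (mod 3).
    Reduce coefficients mod 3: 1·t ≡ 2 (mod 3).
    So t ≡ 2 (mod 3).
    Then x = 4 + 8·2 = 20, valid modulo lcm(8, 6) = 24: x ≡ 20 (mod 24).
  Combine with x ≡ 14 (mod 15): gcd(24, 15) = 3; 14 - 20 = -6, which IS divisible by 3, so compatible.
    Write x = 20 + 24·t and substitute into x ≡ 14 (mod 15): 24·t ≡ 14 − 20 = -6 (mod 15).
    Divide the congruence (and modulus) by g = 3: 8·t ≡ -2 (mod 5).
    Reduce coefficients mod 5: 3·t ≡ 3 (mod 5).
    The inverse of 3 mod 5 is 2 (since 3·2 = 6 = 1·5 + 1), so t ≡ 2·3 = 6 ≡ 1 (mod 5).
    Then x = 20 + 24·1 = 44, valid modulo lcm(24, 15) = 120: x ≡ 44 (mod 120).
Verify: 44 mod 8 = 4, 44 mod 6 = 2, 44 mod 15 = 14.

x ≡ 44 (mod 120).


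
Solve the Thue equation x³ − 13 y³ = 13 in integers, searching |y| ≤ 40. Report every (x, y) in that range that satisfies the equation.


The equation is x³ - 13y³ = 13. For fixed y, x³ = 13·y³ + 13, so a solution requires the RHS to be a perfect cube.
Strategy: iterate y from -40 to 40, compute RHS = 13·y³ + 13, and check whether it is a (positive or negative) perfect cube.
Check small values of y:
  y = 0: RHS = 13 is not a perfect cube.
  y = 1: RHS = 26 is not a perfect cube.
  y = -1: RHS = 0 = (0)³ ⇒ x = 0 works.
  y = 2: RHS = 117 is not a perfect cube.
  y = -2: RHS = -91 is not a perfect cube.
  y = 3: RHS = 364 is not a perfect cube.
  y = -3: RHS = -338 is not a perfect cube.
Continuing the search up to |y| = 40 finds no further solutions beyond those listed.
Collected solutions: (0, -1).

Solutions (with |y| ≤ 40): (0, -1).


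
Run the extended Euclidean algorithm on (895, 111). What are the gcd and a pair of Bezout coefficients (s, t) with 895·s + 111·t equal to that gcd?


Euclidean algorithm on (895, 111) — divide until remainder is 0:
  895 = 8 · 111 + 7
  111 = 15 · 7 + 6
  7 = 1 · 6 + 1
  6 = 6 · 1 + 0
gcd(895, 111) = 1.
Track Bezout coefficients alongside the remainders: start with r₀ = 895 = a·1 + b·0 (s = 1, t = 0) and r₁ = 111 = a·0 + b·1 (s = 0, t = 1); each new remainder r_{k+1} = r_{k-1} − q_k·r_k inherits s_{k+1} = s_{k-1} − q_k·s_k, t_{k+1} = t_{k-1} − q_k·t_k, so r_k = a·s_k + b·t_k at every step:
  q = 8: r = 7, s = 1 − 8·0 = 1, t = 0 − 8·1 = -8  (check: 895·1 + 111·(-8) = 7)
  q = 15: r = 6, s = 0 − 15·1 = -15, t = 1 − 15·(-8) = 121  (check: 895·(-15) + 111·121 = 6)
  q = 1: r = 1, s = 1 − 1·(-15) = 16, t = -8 − 1·121 = -129  (check: 895·16 + 111·(-129) = 1)
The row with r = 1 (the gcd) gives the Bezout coefficients s = 16, t = -129.
Result: 895 · (16) + 111 · (-129) = 1.

gcd(895, 111) = 1; s = 16, t = -129 (check: 895·16 + 111·(-129) = 1).


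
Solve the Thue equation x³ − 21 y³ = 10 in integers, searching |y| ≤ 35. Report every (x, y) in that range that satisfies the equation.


The equation is x³ - 21y³ = 10. For fixed y, x³ = 21·y³ + 10, so a solution requires the RHS to be a perfect cube.
Strategy: iterate y from -35 to 35, compute RHS = 21·y³ + 10, and check whether it is a (positive or negative) perfect cube.
Check small values of y:
  y = 0: RHS = 10 is not a perfect cube.
  y = 1: RHS = 31 is not a perfect cube.
  y = -1: RHS = -11 is not a perfect cube.
  y = 2: RHS = 178 is not a perfect cube.
  y = -2: RHS = -158 is not a perfect cube.
  y = 3: RHS = 577 is not a perfect cube.
  y = -3: RHS = -557 is not a perfect cube.
Continuing the search up to |y| = 35 finds no solutions either.
No (x, y) in the scanned range satisfies the equation.

No integer solutions with |y| ≤ 35.


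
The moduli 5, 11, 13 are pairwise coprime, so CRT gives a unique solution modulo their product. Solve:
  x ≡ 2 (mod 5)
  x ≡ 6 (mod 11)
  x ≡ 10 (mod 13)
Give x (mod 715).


Moduli 5, 11, 13 are pairwise coprime; by CRT there is a unique solution modulo M = 5 · 11 · 13 = 715.
Solve pairwise, accumulating the modulus:
  Start with x ≡ 2 (mod 5).
  Combine with x ≡ 6 (mod 11): since gcd(5, 11) = 1, we get a unique residue mod 55.
    Write x = 2 + 5·t and substitute into x ≡ 6 (mod 11): 5·t ≡ 6 − 2 = 4 (mod 11).
    The inverse of 5 mod 11 is 9 (since 5·9 = 45 = 4·11 + 1), so t ≡ 9·4 = 36 ≡ 3 (mod 11).
    Then x = 2 + 5·3 = 17, valid modulo lcm(5, 11) = 55: x ≡ 17 (mod 55).
  Combine with x ≡ 10 (mod 13): since gcd(55, 13) = 1, we get a unique residue mod 715.
    Write x = 17 + 55·t and substitute into x ≡ 10 (mod 13): 55·t ≡ 10 − 17 = -7 (mod 13).
    Reduce coefficients mod 13: 3·t ≡ 6 (mod 13).
    The inverse of 3 mod 13 is 9 (since 3·9 = 27 = 2·13 + 1), so t ≡ 9·6 = 54 ≡ 2 (mod 13).
    Then x = 17 + 55·2 = 127, valid modulo lcm(55, 13) = 715: x ≡ 127 (mod 715).
Verify: 127 mod 5 = 2 ✓, 127 mod 11 = 6 ✓, 127 mod 13 = 10 ✓.

x ≡ 127 (mod 715).


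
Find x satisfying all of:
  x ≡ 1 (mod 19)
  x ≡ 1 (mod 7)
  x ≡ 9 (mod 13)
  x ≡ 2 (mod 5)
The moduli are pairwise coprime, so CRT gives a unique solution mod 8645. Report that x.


Product of moduli M = 19 · 7 · 13 · 5 = 8645.
Merge one congruence at a time:
  Start: x ≡ 1 (mod 19).
  Combine with x ≡ 1 (mod 7); new modulus lcm = 133.
    Write x = 1 + 19·t and substitute into x ≡ 1 (mod 7): 19·t ≡ 1 − 1 = 0 (mod 7).
    Reduce coefficients mod 7: 5·t ≡ 0 (mod 7).
    The inverse of 5 mod 7 is 3 (since 5·3 = 15 = 2·7 + 1), so t ≡ 3·0 = 0 ≡ 0 (mod 7).
    Then x = 1 + 19·0 = 1, valid modulo lcm(19, 7) = 133: x ≡ 1 (mod 133).
  Combine with x ≡ 9 (mod 13); new modulus lcm = 1729.
    Write x = 1 + 133·t and substitute into x ≡ 9 (mod 13): 133·t ≡ 9 − 1 = 8 (mod 13).
    Reduce coefficients mod 13: 3·t ≡ 8 (mod 13).
    The inverse of 3 mod 13 is 9 (since 3·9 = 27 = 2·13 + 1), so t ≡ 9·8 = 72 ≡ 7 (mod 13).
    Then x = 1 + 133·7 = 932, valid modulo lcm(133, 13) = 1729: x ≡ 932 (mod 1729).
  Combine with x ≡ 2 (mod 5); new modulus lcm = 8645.
    Write x = 932 + 1729·t and substitute into x ≡ 2 (mod 5): 1729·t ≡ 2 − 932 = -930 (mod 5).
    Reduce coefficients mod 5: 4·t ≡ 0 (mod 5).
    The inverse of 4 mod 5 is 4 (since 4·4 = 16 = 3·5 + 1), so t ≡ 4·0 = 0 ≡ 0 (mod 5).
    Then x = 932 + 1729·0 = 932, valid modulo lcm(1729, 5) = 8645: x ≡ 932 (mod 8645).
Verify against each original: 932 mod 19 = 1, 932 mod 7 = 1, 932 mod 13 = 9, 932 mod 5 = 2.

x ≡ 932 (mod 8645).


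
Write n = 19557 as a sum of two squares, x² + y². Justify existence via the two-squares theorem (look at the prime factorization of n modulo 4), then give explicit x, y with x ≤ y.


Step 1: Factor n = 19557 = 3^2 · 41 · 53.
Step 2: Check the mod-4 condition on each prime factor: 3 ≡ 3 (mod 4), exponent 2 (must be even); 41 ≡ 1 (mod 4), exponent 1; 53 ≡ 1 (mod 4), exponent 1.
All primes ≡ 3 (mod 4) appear to even exponent (or don't appear), so by the two-squares theorem n IS expressible as a sum of two squares.
Step 3: Build a representation. Group n = k² · m with k = 3 and m = 41 · 53 = 2173 (a product of primes ≡ 1 (mod 4)); a representation of m scales to one of n via (k·x)² + (k·y)² = k²(x² + y²). Each prime p ≡ 1 (mod 4) is itself a sum of two squares; find a² by testing p − a² for a perfect square:
  41: 41 − 1² = 40, 41 − 2² = 37, 41 − 3² = 32, 41 − 4² = 25 = 5² ⇒ 41 = 4² + 5².
  53: 53 − 1² = 52, 53 − 2² = 49 = 7² ⇒ 53 = 2² + 7².
  Combine using the Brahmagupta–Fibonacci identity (a² + b²)(c² + d²) = (ac − bd)² + (ad + bc)² = (ac + bd)² + (ad − bc)²:
  41 · 53 = 2173: from (4² + 5²)(2² + 7²), take (4·2 − 5·7, 4·7 + 5·2) = (8 − 35, 28 + 10) = (-27, 38); dropping signs (only squares matter) gives (27, 38); check 27² + 38² = 729 + 1444 = 2173 ✓.
  Scale by k = 3: (3·27, 3·38) = (81, 114).
Step 4: Order so x ≤ y and verify: 81² + 114² = 6561 + 12996 = 19557 = n. ✓

n = 19557 = 81² + 114² (one valid representation with x ≤ y).
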